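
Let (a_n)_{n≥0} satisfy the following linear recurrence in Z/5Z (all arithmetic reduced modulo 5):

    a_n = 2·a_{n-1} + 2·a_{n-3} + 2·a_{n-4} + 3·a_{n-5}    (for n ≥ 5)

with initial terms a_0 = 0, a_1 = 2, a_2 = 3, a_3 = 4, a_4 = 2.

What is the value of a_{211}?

a_5 = 2·2 + 0·4 + 2·3 + 2·2 + 3·0 = 4
a_6 = 2·4 + 0·2 + 2·4 + 2·3 + 3·2 = 3
a_7 = 2·3 + 0·4 + 2·2 + 2·4 + 3·3 = 2
a_8 = 2·2 + 0·3 + 2·4 + 2·2 + 3·4 = 3
a_9 = 2·3 + 0·2 + 2·3 + 2·4 + 3·2 = 1
a_10 = 2·1 + 0·3 + 2·2 + 2·3 + 3·4 = 4
Continuing the recurrence:
  a_11 = 2;  a_12 = 3;  a_13 = 0;  a_14 = 0;  a_15 = 2;  a_16 = 1
  a_17 = 1;  a_18 = 1;  a_19 = 3;  a_20 = 1;  a_21 = 4;  a_22 = 4
  a_23 = 4;  a_24 = 2;  a_25 = 3;  a_26 = 4;  a_27 = 2;  a_28 = 1
  a_29 = 2;  a_30 = 0;  a_31 = 3;  a_32 = 3;  a_33 = 3;  a_34 = 3
  a_35 = 3;  a_36 = 2;  a_37 = 0;  a_38 = 1;  a_39 = 1;  a_40 = 0
  a_41 = 3;  a_42 = 0;  a_43 = 0;  a_44 = 4;  a_45 = 4;  a_46 = 2
  a_47 = 2;  a_48 = 0;  a_49 = 4;  a_50 = 3;  a_51 = 1;  a_52 = 1
  a_53 = 1;  a_54 = 2;  a_55 = 2;  a_56 = 1;  a_57 = 1;  a_58 = 3
  a_59 = 3;  a_60 = 1;  a_61 = 3;  a_62 = 1;  a_63 = 4;  a_64 = 0
  a_65 = 1;  a_66 = 1;  a_67 = 3;  a_68 = 0;  a_69 = 4;  a_70 = 4
  a_71 = 2;  a_72 = 1;  a_73 = 3;  a_74 = 0;  a_75 = 3;  a_76 = 0
  a_77 = 4;  a_78 = 3;  a_79 = 2;  a_80 = 1;  a_81 = 1;  a_82 = 4
  a_83 = 3;  a_84 = 1;  a_85 = 0;  a_86 = 2;  a_87 = 4;  a_88 = 4
  a_89 = 0;  a_90 = 2;  a_91 = 1;  a_92 = 2;  a_93 = 0;  a_94 = 1
  a_95 = 4;  a_96 = 0;  a_97 = 3;  a_98 = 1;  a_99 = 3;  a_100 = 4
  a_101 = 1;  a_102 = 4;  a_103 = 0;  a_104 = 4;  a_105 = 0;  a_106 = 1
  a_107 = 2;  a_108 = 2;  a_109 = 3;  a_110 = 2;  a_111 = 0;  a_112 = 1
  a_113 = 3;  a_114 = 4;  a_115 = 1;  a_116 = 0;  a_117 = 2;  a_118 = 3
  a_119 = 0;  a_120 = 2;  a_121 = 4;  a_122 = 0;  a_123 = 3;  a_124 = 3
  a_125 = 0;  a_126 = 3;  a_127 = 3;  a_128 = 1;  a_129 = 2;  a_130 = 1
  a_131 = 4;  a_132 = 3;  a_133 = 0;  a_134 = 1;  a_135 = 4;  a_136 = 1
  a_137 = 3;  a_138 = 1;  a_139 = 0;  a_140 = 0;  a_141 = 1;  a_142 = 3
  a_143 = 4;  a_144 = 0;  a_145 = 3;  a_146 = 3;  a_147 = 3;  a_148 = 4
  a_149 = 0;  a_150 = 1;  a_151 = 0;  a_152 = 2;  a_153 = 3;  a_154 = 3
  a_155 = 3;  a_156 = 1;  a_157 = 0;  a_158 = 1;  a_159 = 4;  a_160 = 4
  a_161 = 3;  a_162 = 1;  a_163 = 1;  a_164 = 3;  a_165 = 1;  a_166 = 0
  a_167 = 1;  a_168 = 3;  a_169 = 2;  a_170 = 4;  a_171 = 1;  a_172 = 0
  a_173 = 1;  a_174 = 3;  a_175 = 0;  a_176 = 0;  a_177 = 3;  a_178 = 0
  a_179 = 4;  a_180 = 4;  a_181 = 4;  a_182 = 0;  a_183 = 1;  a_184 = 0
  a_185 = 0;  a_186 = 4;  a_187 = 0;  a_188 = 3;  a_189 = 4;  a_190 = 1
  a_191 = 0;  a_192 = 4;  a_193 = 2;  a_194 = 3;  a_195 = 2;  a_196 = 1
  a_197 = 4;  a_198 = 4;  a_199 = 3;  a_200 = 2;  a_201 = 3;  a_202 = 2
  a_203 = 1;  a_204 = 1;  a_205 = 3;  a_206 = 1;  a_207 = 2;  a_208 = 0
  a_209 = 1
a_210 = 2·1 + 0·0 + 2·2 + 2·1 + 3·3 = 2
a_211 = 2·2 + 0·1 + 2·0 + 2·2 + 3·1 = 1

1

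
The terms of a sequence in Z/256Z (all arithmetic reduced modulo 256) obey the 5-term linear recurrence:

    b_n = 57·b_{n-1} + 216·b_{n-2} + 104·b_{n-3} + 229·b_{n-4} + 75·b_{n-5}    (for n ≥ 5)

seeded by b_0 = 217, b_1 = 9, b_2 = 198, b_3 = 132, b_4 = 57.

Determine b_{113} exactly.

105

b_5 = 57·57 + 216·132 + 104·198 + 229·9 + 75·217 = 33
b_6 = 57·33 + 216·57 + 104·132 + 229·198 + 75·9 = 210
b_7 = 57·210 + 216·33 + 104·57 + 229·132 + 75·198 = 216
b_8 = 57·216 + 216·210 + 104·33 + 229·57 + 75·132 = 89
b_9 = 57·89 + 216·216 + 104·210 + 229·33 + 75·57 = 153
b_10 = 57·153 + 216·89 + 104·216 + 229·210 + 75·33 = 110
Continuing the recurrence:
  b_11 = 124;  b_12 = 121;  b_13 = 49;  b_14 = 154;  b_15 = 240;  b_16 = 217
  b_17 = 169;  b_18 = 86;  b_19 = 180;  b_20 = 185;  b_21 = 193;  b_22 = 162
  b_23 = 72;  b_24 = 89;  b_25 = 57;  b_26 = 126;  b_27 = 44;  b_28 = 249
  b_29 = 209;  b_30 = 234;  b_31 = 224;  b_32 = 217;  b_33 = 73;  b_34 = 230
  b_35 = 228;  b_36 = 57;  b_37 = 97;  b_38 = 114;  b_39 = 184;  b_40 = 89
  b_41 = 217;  b_42 = 142;  b_43 = 220;  b_44 = 121;  b_45 = 113;  b_46 = 58
  b_47 = 208;  b_48 = 217;  b_49 = 233;  b_50 = 118;  b_51 = 20;  b_52 = 185
  b_53 = 1;  b_54 = 66;  b_55 = 40;  b_56 = 89;  b_57 = 121;  b_58 = 158
  b_59 = 140;  b_60 = 249;  b_61 = 17;  b_62 = 138;  b_63 = 192;  b_64 = 217
  b_65 = 137;  b_66 = 6;  b_67 = 68;  b_68 = 57;  b_69 = 161;  b_70 = 18
  b_71 = 152;  b_72 = 89;  b_73 = 25;  b_74 = 174;  b_75 = 60;  b_76 = 121
  b_77 = 177;  b_78 = 218;  b_79 = 176;  b_80 = 217;  b_81 = 41;  b_82 = 150
  b_83 = 116;  b_84 = 185;  b_85 = 65;  b_86 = 226;  b_87 = 8;  b_88 = 89
  b_89 = 185;  b_90 = 190;  b_91 = 236;  b_92 = 249;  b_93 = 81;  b_94 = 42
  b_95 = 160;  b_96 = 217;  b_97 = 201;  b_98 = 38;  b_99 = 164;  b_100 = 57
  b_101 = 225;  b_102 = 178;  b_103 = 120;  b_104 = 89;  b_105 = 89;  b_106 = 206
  b_107 = 156;  b_108 = 121;  b_109 = 241;  b_110 = 122;  b_111 = 144
b_112 = 57·144 + 216·122 + 104·241 + 229·121 + 75·156 = 217
b_113 = 57·217 + 216·144 + 104·122 + 229·241 + 75·121 = 105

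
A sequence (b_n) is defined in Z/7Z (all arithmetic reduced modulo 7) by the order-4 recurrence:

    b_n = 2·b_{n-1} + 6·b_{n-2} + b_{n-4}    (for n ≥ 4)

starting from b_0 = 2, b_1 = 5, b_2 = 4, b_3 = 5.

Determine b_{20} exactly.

b_4 = 2·5 + 6·4 + 0·5 + 1·2 = 1
b_5 = 2·1 + 6·5 + 0·4 + 1·5 = 2
b_6 = 2·2 + 6·1 + 0·5 + 1·4 = 0
b_7 = 2·0 + 6·2 + 0·1 + 1·5 = 3
b_8 = 2·3 + 6·0 + 0·2 + 1·1 = 0
b_9 = 2·0 + 6·3 + 0·0 + 1·2 = 6
b_10 = 2·6 + 6·0 + 0·3 + 1·0 = 5
b_11 = 2·5 + 6·6 + 0·0 + 1·3 = 0
b_12 = 2·0 + 6·5 + 0·6 + 1·0 = 2
b_13 = 2·2 + 6·0 + 0·5 + 1·6 = 3
b_14 = 2·3 + 6·2 + 0·0 + 1·5 = 2
b_15 = 2·2 + 6·3 + 0·2 + 1·0 = 1
b_16 = 2·1 + 6·2 + 0·3 + 1·2 = 2
b_17 = 2·2 + 6·1 + 0·2 + 1·3 = 6
b_18 = 2·6 + 6·2 + 0·1 + 1·2 = 5
b_19 = 2·5 + 6·6 + 0·2 + 1·1 = 5
b_20 = 2·5 + 6·5 + 0·6 + 1·2 = 0

0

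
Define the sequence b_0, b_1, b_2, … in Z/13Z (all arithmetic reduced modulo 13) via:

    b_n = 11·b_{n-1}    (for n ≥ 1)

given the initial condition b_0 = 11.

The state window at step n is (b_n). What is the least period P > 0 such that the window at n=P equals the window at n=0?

12

n=0: window = (11)
n=1: window = (4)
n=2: window = (5)
n=3: window = (3)
n=4: window = (7)
n=5: window = (12)
n=6: window = (2)
n=7: window = (9)
n=8: window = (8)
n=9: window = (10)
n=10: window = (6)
n=11: window = (1)
n=12: window = (11)
window at n=12 equals window at n=0 → period = 12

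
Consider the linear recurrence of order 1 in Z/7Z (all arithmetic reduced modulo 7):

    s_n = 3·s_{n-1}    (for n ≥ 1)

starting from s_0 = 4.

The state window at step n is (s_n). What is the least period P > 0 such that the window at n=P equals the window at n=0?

6

n=0: window = (4)
n=1: window = (5)
n=2: window = (1)
n=3: window = (3)
n=4: window = (2)
n=5: window = (6)
n=6: window = (4)
window at n=6 equals window at n=0 → period = 6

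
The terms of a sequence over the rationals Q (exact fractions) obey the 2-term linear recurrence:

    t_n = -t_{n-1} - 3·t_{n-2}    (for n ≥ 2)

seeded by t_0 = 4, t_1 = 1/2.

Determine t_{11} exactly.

997/2

t_2 = -1·1/2 + -3·4 = -25/2
t_3 = -1·-25/2 + -3·1/2 = 11
t_4 = -1·11 + -3·-25/2 = 53/2
t_5 = -1·53/2 + -3·11 = -119/2
t_6 = -1·-119/2 + -3·53/2 = -20
t_7 = -1·-20 + -3·-119/2 = 397/2
t_8 = -1·397/2 + -3·-20 = -277/2
t_9 = -1·-277/2 + -3·397/2 = -457
t_10 = -1·-457 + -3·-277/2 = 1745/2
t_11 = -1·1745/2 + -3·-457 = 997/2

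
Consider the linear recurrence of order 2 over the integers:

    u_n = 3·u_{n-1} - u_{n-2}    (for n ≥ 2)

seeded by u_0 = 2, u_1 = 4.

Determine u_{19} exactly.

126491972

u_2 = 3·4 + -1·2 = 10
u_3 = 3·10 + -1·4 = 26
u_4 = 3·26 + -1·10 = 68
u_5 = 3·68 + -1·26 = 178
u_6 = 3·178 + -1·68 = 466
u_7 = 3·466 + -1·178 = 1220
u_8 = 3·1220 + -1·466 = 3194
u_9 = 3·3194 + -1·1220 = 8362
u_10 = 3·8362 + -1·3194 = 21892
u_11 = 3·21892 + -1·8362 = 57314
u_12 = 3·57314 + -1·21892 = 150050
u_13 = 3·150050 + -1·57314 = 392836
u_14 = 3·392836 + -1·150050 = 1028458
u_15 = 3·1028458 + -1·392836 = 2692538
u_16 = 3·2692538 + -1·1028458 = 7049156
u_17 = 3·7049156 + -1·2692538 = 18454930
u_18 = 3·18454930 + -1·7049156 = 48315634
u_19 = 3·48315634 + -1·18454930 = 126491972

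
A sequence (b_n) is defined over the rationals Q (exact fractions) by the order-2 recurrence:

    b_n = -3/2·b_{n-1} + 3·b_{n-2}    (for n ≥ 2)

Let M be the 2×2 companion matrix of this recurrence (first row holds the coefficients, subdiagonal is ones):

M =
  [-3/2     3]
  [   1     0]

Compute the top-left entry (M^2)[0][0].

(M^2)[0][0] is the top entry after applying M 2 times to the unit state (1, 0). Equivalently it is h_{3} for the auxiliary sequence (h_n) obeying the same recurrence with h_1 = 1 and h_i = 0 for 0 ≤ i < 1:
h_2 = -3/2·1 + 3·0 = -3/2
h_3 = -3/2·-3/2 + 3·1 = 21/4

21/4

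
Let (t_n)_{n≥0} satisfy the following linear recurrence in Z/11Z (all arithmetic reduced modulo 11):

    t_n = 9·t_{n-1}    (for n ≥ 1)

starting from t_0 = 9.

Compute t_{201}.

4

t_1 = 9·9 = 4
t_2 = 9·4 = 3
t_3 = 9·3 = 5
t_4 = 9·5 = 1
t_5 = 9·1 = 9
(t_5) = (9) = (t_0), so the sequence has period 5.
201 ≡ 1 (mod 5), hence t_201 = t_1 = 4.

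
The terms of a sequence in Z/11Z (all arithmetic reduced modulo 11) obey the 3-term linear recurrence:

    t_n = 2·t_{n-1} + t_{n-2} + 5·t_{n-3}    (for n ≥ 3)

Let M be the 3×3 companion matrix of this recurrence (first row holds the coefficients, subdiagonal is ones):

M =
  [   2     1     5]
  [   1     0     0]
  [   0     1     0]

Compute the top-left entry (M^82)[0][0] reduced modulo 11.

(M^82)[0][0] is the top entry after applying M 82 times to the unit state (1, 0, 0). Equivalently it is h_{84} for the auxiliary sequence (h_n) obeying the same recurrence with h_2 = 1 and h_i = 0 for 0 ≤ i < 2:
h_3 = 2·1 + 1·0 + 5·0 = 2
h_4 = 2·2 + 1·1 + 5·0 = 5
h_5 = 2·5 + 1·2 + 5·1 = 6
h_6 = 2·6 + 1·5 + 5·2 = 5
h_7 = 2·5 + 1·6 + 5·5 = 8
h_8 = 2·8 + 1·5 + 5·6 = 7
h_9 = 2·7 + 1·8 + 5·5 = 3
h_10 = 2·3 + 1·7 + 5·8 = 9
h_11 = 2·9 + 1·3 + 5·7 = 1
h_12 = 2·1 + 1·9 + 5·3 = 4
h_13 = 2·4 + 1·1 + 5·9 = 10
h_14 = 2·10 + 1·4 + 5·1 = 7
h_15 = 2·7 + 1·10 + 5·4 = 0
h_16 = 2·0 + 1·7 + 5·10 = 2
h_17 = 2·2 + 1·0 + 5·7 = 6
h_18 = 2·6 + 1·2 + 5·0 = 3
h_19 = 2·3 + 1·6 + 5·2 = 0
h_20 = 2·0 + 1·3 + 5·6 = 0
h_21 = 2·0 + 1·0 + 5·3 = 4
h_22 = 2·4 + 1·0 + 5·0 = 8
h_23 = 2·8 + 1·4 + 5·0 = 9
h_24 = 2·9 + 1·8 + 5·4 = 2
h_25 = 2·2 + 1·9 + 5·8 = 9
h_26 = 2·9 + 1·2 + 5·9 = 10
h_27 = 2·10 + 1·9 + 5·2 = 6
h_28 = 2·6 + 1·10 + 5·9 = 1
h_29 = 2·1 + 1·6 + 5·10 = 3
h_30 = 2·3 + 1·1 + 5·6 = 4
h_31 = 2·4 + 1·3 + 5·1 = 5
h_32 = 2·5 + 1·4 + 5·3 = 7
h_33 = 2·7 + 1·5 + 5·4 = 6
h_34 = 2·6 + 1·7 + 5·5 = 0
h_35 = 2·0 + 1·6 + 5·7 = 8
h_36 = 2·8 + 1·0 + 5·6 = 2
h_37 = 2·2 + 1·8 + 5·0 = 1
h_38 = 2·1 + 1·2 + 5·8 = 0
h_39 = 2·0 + 1·1 + 5·2 = 0
h_40 = 2·0 + 1·0 + 5·1 = 5
h_41 = 2·5 + 1·0 + 5·0 = 10
h_42 = 2·10 + 1·5 + 5·0 = 3
h_43 = 2·3 + 1·10 + 5·5 = 8
h_44 = 2·8 + 1·3 + 5·10 = 3
h_45 = 2·3 + 1·8 + 5·3 = 7
h_46 = 2·7 + 1·3 + 5·8 = 2
h_47 = 2·2 + 1·7 + 5·3 = 4
h_48 = 2·4 + 1·2 + 5·7 = 1
h_49 = 2·1 + 1·4 + 5·2 = 5
h_50 = 2·5 + 1·1 + 5·4 = 9
h_51 = 2·9 + 1·5 + 5·1 = 6
h_52 = 2·6 + 1·9 + 5·5 = 2
h_53 = 2·2 + 1·6 + 5·9 = 0
h_54 = 2·0 + 1·2 + 5·6 = 10
h_55 = 2·10 + 1·0 + 5·2 = 8
h_56 = 2·8 + 1·10 + 5·0 = 4
h_57 = 2·4 + 1·8 + 5·10 = 0
h_58 = 2·0 + 1·4 + 5·8 = 0
h_59 = 2·0 + 1·0 + 5·4 = 9
h_60 = 2·9 + 1·0 + 5·0 = 7
h_61 = 2·7 + 1·9 + 5·0 = 1
h_62 = 2·1 + 1·7 + 5·9 = 10
h_63 = 2·10 + 1·1 + 5·7 = 1
h_64 = 2·1 + 1·10 + 5·1 = 6
h_65 = 2·6 + 1·1 + 5·10 = 8
h_66 = 2·8 + 1·6 + 5·1 = 5
h_67 = 2·5 + 1·8 + 5·6 = 4
h_68 = 2·4 + 1·5 + 5·8 = 9
h_69 = 2·9 + 1·4 + 5·5 = 3
h_70 = 2·3 + 1·9 + 5·4 = 2
h_71 = 2·2 + 1·3 + 5·9 = 8
h_72 = 2·8 + 1·2 + 5·3 = 0
h_73 = 2·0 + 1·8 + 5·2 = 7
h_74 = 2·7 + 1·0 + 5·8 = 10
h_75 = 2·10 + 1·7 + 5·0 = 5
h_76 = 2·5 + 1·10 + 5·7 = 0
h_77 = 2·0 + 1·5 + 5·10 = 0
h_78 = 2·0 + 1·0 + 5·5 = 3
h_79 = 2·3 + 1·0 + 5·0 = 6
h_80 = 2·6 + 1·3 + 5·0 = 4
h_81 = 2·4 + 1·6 + 5·3 = 7
h_82 = 2·7 + 1·4 + 5·6 = 4
h_83 = 2·4 + 1·7 + 5·4 = 2
h_84 = 2·2 + 1·4 + 5·7 = 10

10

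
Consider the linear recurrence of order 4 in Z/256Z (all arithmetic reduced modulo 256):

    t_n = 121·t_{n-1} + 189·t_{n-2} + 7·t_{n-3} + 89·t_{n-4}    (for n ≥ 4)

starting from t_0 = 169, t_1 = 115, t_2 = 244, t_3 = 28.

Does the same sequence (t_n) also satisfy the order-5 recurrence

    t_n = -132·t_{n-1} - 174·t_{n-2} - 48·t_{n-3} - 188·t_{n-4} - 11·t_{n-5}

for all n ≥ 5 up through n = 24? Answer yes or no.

Terms t_0..t_24: 169, 115, 244, 28, 70, 105, 231, 90, 74, 62, 181, 163, 24, 48, 202, 61, 159, 102, 126, 106, 49, 83, 28, 180, 14
n=5: candidate gives 105, actual t_5 = 105 ✓
n=6: candidate gives 231, actual t_6 = 231 ✓
n=7: candidate gives 90, actual t_7 = 90 ✓
n=8: candidate gives 74, actual t_8 = 74 ✓
n=9: candidate gives 62, actual t_9 = 62 ✓
n=10: candidate gives 181, actual t_10 = 181 ✓
n=11: candidate gives 163, actual t_11 = 163 ✓
n=12: candidate gives 24, actual t_12 = 24 ✓
n=13: candidate gives 48, actual t_13 = 48 ✓
n=14: candidate gives 202, actual t_14 = 202 ✓
n=15: candidate gives 61, actual t_15 = 61 ✓
n=16: candidate gives 159, actual t_16 = 159 ✓
n=17: candidate gives 102, actual t_17 = 102 ✓
n=18: candidate gives 126, actual t_18 = 126 ✓
n=19: candidate gives 106, actual t_19 = 106 ✓
n=20: candidate gives 49, actual t_20 = 49 ✓
n=21: candidate gives 83, actual t_21 = 83 ✓
n=22: candidate gives 28, actual t_22 = 28 ✓
n=23: candidate gives 180, actual t_23 = 180 ✓
n=24: candidate gives 14, actual t_24 = 14 ✓

yes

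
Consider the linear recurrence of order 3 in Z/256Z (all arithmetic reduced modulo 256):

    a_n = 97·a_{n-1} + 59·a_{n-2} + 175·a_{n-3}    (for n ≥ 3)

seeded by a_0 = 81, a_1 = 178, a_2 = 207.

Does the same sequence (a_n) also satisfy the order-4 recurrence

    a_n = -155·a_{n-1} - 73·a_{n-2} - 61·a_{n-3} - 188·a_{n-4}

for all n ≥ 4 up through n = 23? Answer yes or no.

yes

Terms a_0..a_23: 81, 178, 207, 212, 183, 180, 77, 194, 77, 134, 35, 200, 115, 152, 209, 214, 41, 186, 55, 188, 15, 156, 21, 42
n=4: candidate gives 183, actual a_4 = 183 ✓
n=5: candidate gives 180, actual a_5 = 180 ✓
n=6: candidate gives 77, actual a_6 = 77 ✓
n=7: candidate gives 194, actual a_7 = 194 ✓
n=8: candidate gives 77, actual a_8 = 77 ✓
n=9: candidate gives 134, actual a_9 = 134 ✓
n=10: candidate gives 35, actual a_10 = 35 ✓
n=11: candidate gives 200, actual a_11 = 200 ✓
n=12: candidate gives 115, actual a_12 = 115 ✓
n=13: candidate gives 152, actual a_13 = 152 ✓
n=14: candidate gives 209, actual a_14 = 209 ✓
n=15: candidate gives 214, actual a_15 = 214 ✓
n=16: candidate gives 41, actual a_16 = 41 ✓
n=17: candidate gives 186, actual a_17 = 186 ✓
n=18: candidate gives 55, actual a_18 = 55 ✓
n=19: candidate gives 188, actual a_19 = 188 ✓
n=20: candidate gives 15, actual a_20 = 15 ✓
n=21: candidate gives 156, actual a_21 = 156 ✓
n=22: candidate gives 21, actual a_22 = 21 ✓
n=23: candidate gives 42, actual a_23 = 42 ✓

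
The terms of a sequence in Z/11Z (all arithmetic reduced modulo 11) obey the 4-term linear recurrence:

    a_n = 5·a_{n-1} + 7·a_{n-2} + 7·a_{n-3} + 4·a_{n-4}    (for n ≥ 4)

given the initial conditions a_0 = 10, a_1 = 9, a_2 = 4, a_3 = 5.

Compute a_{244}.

9

a_4 = 5·5 + 7·4 + 7·9 + 4·10 = 2
a_5 = 5·2 + 7·5 + 7·4 + 4·9 = 10
a_6 = 5·10 + 7·2 + 7·5 + 4·4 = 5
a_7 = 5·5 + 7·10 + 7·2 + 4·5 = 8
a_8 = 5·8 + 7·5 + 7·10 + 4·2 = 10
a_9 = 5·10 + 7·8 + 7·5 + 4·10 = 5
Continuing the recurrence:
  a_10 = 6;  a_11 = 2;  a_12 = 6;  a_13 = 7;  a_14 = 5;  a_15 = 3
  a_16 = 2;  a_17 = 6;  a_18 = 8;  a_19 = 9;  a_20 = 8;  a_21 = 7
  a_22 = 10;  a_23 = 4;  a_24 = 6;  a_25 = 2;  a_26 = 10;  a_27 = 1
  a_28 = 3;  a_29 = 1;  a_30 = 7;  a_31 = 1;  a_32 = 7;  a_33 = 7
  a_34 = 9;  a_35 = 4;  a_36 = 6;  a_37 = 6;  a_38 = 4;  a_39 = 10
  a_40 = 1;  a_41 = 6;  a_42 = 2;  a_43 = 0;  a_44 = 5;  a_45 = 8
  a_46 = 6;  a_47 = 0;  a_48 = 8;  a_49 = 4;  a_50 = 1;  a_51 = 1
  a_52 = 6;  a_53 = 5;  a_54 = 1;  a_55 = 9;  a_56 = 1;  a_57 = 7
  a_58 = 10;  a_59 = 10;  a_60 = 8;  a_61 = 10;  a_62 = 7;  a_63 = 3
  a_64 = 1;  a_65 = 5;  a_66 = 4;  a_67 = 8;  a_68 = 8;  a_69 = 1
  a_70 = 1;  a_71 = 1;  a_72 = 7;  a_73 = 9;  a_74 = 6;  a_75 = 3
  a_76 = 5;  a_77 = 3;  a_78 = 7;  a_79 = 4;  a_80 = 0;  a_81 = 1
  a_82 = 6;  a_83 = 9;  a_84 = 6;  a_85 = 7;  a_86 = 10;  a_87 = 1
  a_88 = 5;  a_89 = 9;  a_90 = 6;  a_91 = 0;  a_92 = 4;  a_93 = 10
  a_94 = 3;  a_95 = 3;  a_96 = 1;  a_97 = 10;  a_98 = 2;  a_99 = 0
  a_100 = 0;  a_101 = 10;  a_102 = 3;  a_103 = 8;  a_104 = 10;  a_105 = 2
  a_106 = 5;  a_107 = 9;  a_108 = 2;  a_109 = 6;  a_110 = 6;  a_111 = 1
  a_112 = 9;  a_113 = 8;  a_114 = 2;  a_115 = 1;  a_116 = 1;  a_117 = 3
  a_118 = 4;  a_119 = 8;  a_120 = 5;  a_121 = 0;  a_122 = 8;  a_123 = 8
  a_124 = 6;  a_125 = 10;  a_126 = 4;  a_127 = 10;  a_128 = 7;  a_129 = 8
  a_130 = 10;  a_131 = 8;  a_132 = 7;  a_133 = 6;  a_134 = 10;  a_135 = 8
  a_136 = 4;  a_137 = 5;  a_138 = 6;  a_139 = 4;  a_140 = 3;  a_141 = 6
  a_142 = 4;  a_143 = 0;  a_144 = 5;  a_145 = 0;  a_146 = 7;  a_147 = 4
  a_148 = 1;  a_149 = 5;  a_150 = 0;  a_151 = 3;  a_152 = 10;  a_153 = 3
  a_154 = 7;  a_155 = 6;  a_156 = 8;  a_157 = 0;  a_158 = 5;  a_159 = 6
  a_160 = 9;  a_161 = 1;  a_162 = 9;  a_163 = 7;  a_164 = 9;  a_165 = 7
  a_166 = 7;  a_167 = 10;  a_168 = 8;  a_169 = 0;  a_170 = 0;  a_171 = 8
  a_172 = 6;  a_173 = 9;  a_174 = 0;  a_175 = 5;  a_176 = 2;  a_177 = 4
  a_178 = 3;  a_179 = 0;  a_180 = 2;  a_181 = 3;  a_182 = 8;  a_183 = 9
  a_184 = 9;  a_185 = 0;  a_186 = 4;  a_187 = 9;  a_188 = 10;  a_189 = 9
  a_190 = 7;  a_191 = 6;  a_192 = 6;  a_193 = 3;  a_194 = 6;  a_195 = 7
  a_196 = 1;  a_197 = 9;  a_198 = 4;  a_199 = 8;  a_200 = 3;  a_201 = 3
  a_202 = 9;  a_203 = 9;  a_204 = 9;  a_205 = 7;  a_206 = 10;  a_207 = 0
  a_208 = 1;  a_209 = 4;  a_210 = 1;  a_211 = 7;  a_212 = 8;  a_213 = 2
  a_214 = 9;  a_215 = 0;  a_216 = 10;  a_217 = 0;  a_218 = 7;  a_219 = 6
  a_220 = 9;  a_221 = 4;  a_222 = 10;  a_223 = 0;  a_224 = 2;  a_225 = 8
  a_226 = 6;  a_227 = 1;  a_228 = 1;  a_229 = 9;  a_230 = 6;  a_231 = 5
  a_232 = 2;  a_233 = 2;  a_234 = 6;  a_235 = 1;  a_236 = 3;  a_237 = 6
  a_238 = 5;  a_239 = 4;  a_240 = 10;  a_241 = 5;  a_242 = 0
a_243 = 5·0 + 7·5 + 7·10 + 4·4 = 0
a_244 = 5·0 + 7·0 + 7·5 + 4·10 = 9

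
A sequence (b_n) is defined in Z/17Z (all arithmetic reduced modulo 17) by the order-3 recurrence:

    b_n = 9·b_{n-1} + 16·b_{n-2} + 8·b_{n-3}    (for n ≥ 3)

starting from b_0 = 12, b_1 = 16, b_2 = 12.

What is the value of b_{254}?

10

b_3 = 9·12 + 16·16 + 8·12 = 1
b_4 = 9·1 + 16·12 + 8·16 = 6
b_5 = 9·6 + 16·1 + 8·12 = 13
b_6 = 9·13 + 16·6 + 8·1 = 0
b_7 = 9·0 + 16·13 + 8·6 = 1
b_8 = 9·1 + 16·0 + 8·13 = 11
b_9 = 9·11 + 16·1 + 8·0 = 13
b_10 = 9·13 + 16·11 + 8·1 = 12
b_11 = 9·12 + 16·13 + 8·11 = 13
b_12 = 9·13 + 16·12 + 8·13 = 5
b_13 = 9·5 + 16·13 + 8·12 = 9
b_14 = 9·9 + 16·5 + 8·13 = 10
b_15 = 9·10 + 16·9 + 8·5 = 2
b_16 = 9·2 + 16·10 + 8·9 = 12
b_17 = 9·12 + 16·2 + 8·10 = 16
b_18 = 9·16 + 16·12 + 8·2 = 12
(b_16, b_17, b_18) = (12, 16, 12) = (b_0, b_1, b_2), so the sequence has period 16.
254 ≡ 14 (mod 16), hence b_254 = b_14 = 10.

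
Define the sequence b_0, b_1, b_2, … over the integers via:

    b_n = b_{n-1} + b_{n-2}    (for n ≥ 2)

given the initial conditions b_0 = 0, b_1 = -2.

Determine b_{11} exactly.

-178

b_2 = 1·-2 + 1·0 = -2
b_3 = 1·-2 + 1·-2 = -4
b_4 = 1·-4 + 1·-2 = -6
b_5 = 1·-6 + 1·-4 = -10
b_6 = 1·-10 + 1·-6 = -16
b_7 = 1·-16 + 1·-10 = -26
b_8 = 1·-26 + 1·-16 = -42
b_9 = 1·-42 + 1·-26 = -68
b_10 = 1·-68 + 1·-42 = -110
b_11 = 1·-110 + 1·-68 = -178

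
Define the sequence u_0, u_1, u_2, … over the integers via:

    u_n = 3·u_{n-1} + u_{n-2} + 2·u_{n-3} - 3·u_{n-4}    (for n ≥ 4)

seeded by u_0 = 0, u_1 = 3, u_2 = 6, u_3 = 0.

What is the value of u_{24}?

u_4 = 3·0 + 1·6 + 2·3 + -3·0 = 12
u_5 = 3·12 + 1·0 + 2·6 + -3·3 = 39
u_6 = 3·39 + 1·12 + 2·0 + -3·6 = 111
u_7 = 3·111 + 1·39 + 2·12 + -3·0 = 396
u_8 = 3·396 + 1·111 + 2·39 + -3·12 = 1341
u_9 = 3·1341 + 1·396 + 2·111 + -3·39 = 4524
u_10 = 3·4524 + 1·1341 + 2·396 + -3·111 = 15372
u_11 = 3·15372 + 1·4524 + 2·1341 + -3·396 = 52134
u_12 = 3·52134 + 1·15372 + 2·4524 + -3·1341 = 176799
u_13 = 3·176799 + 1·52134 + 2·15372 + -3·4524 = 599703
u_14 = 3·599703 + 1·176799 + 2·52134 + -3·15372 = 2034060
u_15 = 3·2034060 + 1·599703 + 2·176799 + -3·52134 = 6899079
u_16 = 3·6899079 + 1·2034060 + 2·599703 + -3·176799 = 23400306
u_17 = 3·23400306 + 1·6899079 + 2·2034060 + -3·599703 = 79369008
u_18 = 3·79369008 + 1·23400306 + 2·6899079 + -3·2034060 = 269203308
u_19 = 3·269203308 + 1·79369008 + 2·23400306 + -3·6899079 = 913082307
u_20 = 3·913082307 + 1·269203308 + 2·79369008 + -3·23400306 = 3096987327
u_21 = 3·3096987327 + 1·913082307 + 2·269203308 + -3·79369008 = 10504343880
u_22 = 3·10504343880 + 1·3096987327 + 2·913082307 + -3·269203308 = 35628573657
u_23 = 3·35628573657 + 1·10504343880 + 2·3096987327 + -3·913082307 = 120844792584
u_24 = 3·120844792584 + 1·35628573657 + 2·10504343880 + -3·3096987327 = 409880677188

409880677188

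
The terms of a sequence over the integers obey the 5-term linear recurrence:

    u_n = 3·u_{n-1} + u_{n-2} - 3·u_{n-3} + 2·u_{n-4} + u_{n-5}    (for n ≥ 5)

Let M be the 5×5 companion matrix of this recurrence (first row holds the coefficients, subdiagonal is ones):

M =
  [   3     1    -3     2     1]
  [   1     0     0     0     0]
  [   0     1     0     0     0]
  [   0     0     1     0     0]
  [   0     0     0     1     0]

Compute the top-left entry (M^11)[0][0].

248233

(M^11)[0][0] is the top entry after applying M 11 times to the unit state (1, 0, 0, 0, 0). Equivalently it is h_{15} for the auxiliary sequence (h_n) obeying the same recurrence with h_4 = 1 and h_i = 0 for 0 ≤ i < 4:
h_5 = 3·1 + 1·0 + -3·0 + 2·0 + 1·0 = 3
h_6 = 3·3 + 1·1 + -3·0 + 2·0 + 1·0 = 10
h_7 = 3·10 + 1·3 + -3·1 + 2·0 + 1·0 = 30
h_8 = 3·30 + 1·10 + -3·3 + 2·1 + 1·0 = 93
h_9 = 3·93 + 1·30 + -3·10 + 2·3 + 1·1 = 286
h_10 = 3·286 + 1·93 + -3·30 + 2·10 + 1·3 = 884
h_11 = 3·884 + 1·286 + -3·93 + 2·30 + 1·10 = 2729
h_12 = 3·2729 + 1·884 + -3·286 + 2·93 + 1·30 = 8429
h_13 = 3·8429 + 1·2729 + -3·884 + 2·286 + 1·93 = 26029
h_14 = 3·26029 + 1·8429 + -3·2729 + 2·884 + 1·286 = 80383
h_15 = 3·80383 + 1·26029 + -3·8429 + 2·2729 + 1·884 = 248233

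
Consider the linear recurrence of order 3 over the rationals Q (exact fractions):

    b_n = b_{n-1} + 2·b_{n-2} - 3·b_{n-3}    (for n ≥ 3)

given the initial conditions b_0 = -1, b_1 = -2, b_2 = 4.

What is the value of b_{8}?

b_3 = 1·4 + 2·-2 + -3·-1 = 3
b_4 = 1·3 + 2·4 + -3·-2 = 17
b_5 = 1·17 + 2·3 + -3·4 = 11
b_6 = 1·11 + 2·17 + -3·3 = 36
b_7 = 1·36 + 2·11 + -3·17 = 7
b_8 = 1·7 + 2·36 + -3·11 = 46

46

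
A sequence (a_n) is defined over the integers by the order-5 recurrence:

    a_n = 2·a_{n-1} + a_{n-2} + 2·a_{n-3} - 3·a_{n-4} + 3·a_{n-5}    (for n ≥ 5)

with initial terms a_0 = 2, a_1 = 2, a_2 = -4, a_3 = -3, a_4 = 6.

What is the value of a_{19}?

3694300

a_5 = 2·6 + 1·-3 + 2·-4 + -3·2 + 3·2 = 1
a_6 = 2·1 + 1·6 + 2·-3 + -3·-4 + 3·2 = 20
a_7 = 2·20 + 1·1 + 2·6 + -3·-3 + 3·-4 = 50
a_8 = 2·50 + 1·20 + 2·1 + -3·6 + 3·-3 = 95
a_9 = 2·95 + 1·50 + 2·20 + -3·1 + 3·6 = 295
a_10 = 2·295 + 1·95 + 2·50 + -3·20 + 3·1 = 728
a_11 = 2·728 + 1·295 + 2·95 + -3·50 + 3·20 = 1851
a_12 = 2·1851 + 1·728 + 2·295 + -3·95 + 3·50 = 4885
a_13 = 2·4885 + 1·1851 + 2·728 + -3·295 + 3·95 = 12477
a_14 = 2·12477 + 1·4885 + 2·1851 + -3·728 + 3·295 = 32242
a_15 = 2·32242 + 1·12477 + 2·4885 + -3·1851 + 3·728 = 83362
a_16 = 2·83362 + 1·32242 + 2·12477 + -3·4885 + 3·1851 = 214818
a_17 = 2·214818 + 1·83362 + 2·32242 + -3·12477 + 3·4885 = 554706
a_18 = 2·554706 + 1·214818 + 2·83362 + -3·32242 + 3·12477 = 1431659
a_19 = 2·1431659 + 1·554706 + 2·214818 + -3·83362 + 3·32242 = 3694300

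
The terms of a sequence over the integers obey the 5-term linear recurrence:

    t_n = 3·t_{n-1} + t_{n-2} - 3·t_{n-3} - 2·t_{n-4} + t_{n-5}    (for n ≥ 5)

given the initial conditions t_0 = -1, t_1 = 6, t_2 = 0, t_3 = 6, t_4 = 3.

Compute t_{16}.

t_5 = 3·3 + 1·6 + -3·0 + -2·6 + 1·-1 = 2
t_6 = 3·2 + 1·3 + -3·6 + -2·0 + 1·6 = -3
t_7 = 3·-3 + 1·2 + -3·3 + -2·6 + 1·0 = -28
t_8 = 3·-28 + 1·-3 + -3·2 + -2·3 + 1·6 = -93
t_9 = 3·-93 + 1·-28 + -3·-3 + -2·2 + 1·3 = -299
t_10 = 3·-299 + 1·-93 + -3·-28 + -2·-3 + 1·2 = -898
t_11 = 3·-898 + 1·-299 + -3·-93 + -2·-28 + 1·-3 = -2661
t_12 = 3·-2661 + 1·-898 + -3·-299 + -2·-93 + 1·-28 = -7826
t_13 = 3·-7826 + 1·-2661 + -3·-898 + -2·-299 + 1·-93 = -22940
t_14 = 3·-22940 + 1·-7826 + -3·-2661 + -2·-898 + 1·-299 = -67166
t_15 = 3·-67166 + 1·-22940 + -3·-7826 + -2·-2661 + 1·-898 = -196536
t_16 = 3·-196536 + 1·-67166 + -3·-22940 + -2·-7826 + 1·-2661 = -574963

-574963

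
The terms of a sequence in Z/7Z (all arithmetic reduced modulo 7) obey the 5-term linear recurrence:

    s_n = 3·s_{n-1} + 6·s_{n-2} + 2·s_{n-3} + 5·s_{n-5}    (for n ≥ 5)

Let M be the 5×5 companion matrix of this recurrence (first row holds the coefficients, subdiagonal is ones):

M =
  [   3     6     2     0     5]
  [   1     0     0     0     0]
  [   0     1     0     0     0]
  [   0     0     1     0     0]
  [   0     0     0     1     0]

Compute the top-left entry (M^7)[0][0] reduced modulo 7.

(M^7)[0][0] is the top entry after applying M 7 times to the unit state (1, 0, 0, 0, 0). Equivalently it is h_{11} for the auxiliary sequence (h_n) obeying the same recurrence with h_4 = 1 and h_i = 0 for 0 ≤ i < 4:
h_5 = 3·1 + 6·0 + 2·0 + 0·0 + 5·0 = 3
h_6 = 3·3 + 6·1 + 2·0 + 0·0 + 5·0 = 1
h_7 = 3·1 + 6·3 + 2·1 + 0·0 + 5·0 = 2
h_8 = 3·2 + 6·1 + 2·3 + 0·1 + 5·0 = 4
h_9 = 3·4 + 6·2 + 2·1 + 0·3 + 5·1 = 3
h_10 = 3·3 + 6·4 + 2·2 + 0·1 + 5·3 = 3
h_11 = 3·3 + 6·3 + 2·4 + 0·2 + 5·1 = 5

5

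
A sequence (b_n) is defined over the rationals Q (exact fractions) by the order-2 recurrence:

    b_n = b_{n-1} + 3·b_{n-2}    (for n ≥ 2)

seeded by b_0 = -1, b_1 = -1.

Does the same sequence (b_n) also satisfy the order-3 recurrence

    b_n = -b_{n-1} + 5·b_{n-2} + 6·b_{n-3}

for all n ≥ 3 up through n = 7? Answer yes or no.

yes

Terms b_0..b_7: -1, -1, -4, -7, -19, -40, -97, -217
n=3: candidate gives -7, actual b_3 = -7 ✓
n=4: candidate gives -19, actual b_4 = -19 ✓
n=5: candidate gives -40, actual b_5 = -40 ✓
n=6: candidate gives -97, actual b_6 = -97 ✓
n=7: candidate gives -217, actual b_7 = -217 ✓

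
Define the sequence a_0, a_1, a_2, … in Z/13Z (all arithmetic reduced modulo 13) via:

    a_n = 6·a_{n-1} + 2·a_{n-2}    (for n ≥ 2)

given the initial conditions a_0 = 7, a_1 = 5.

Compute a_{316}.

9

a_2 = 6·5 + 2·7 = 5
a_3 = 6·5 + 2·5 = 1
a_4 = 6·1 + 2·5 = 3
a_5 = 6·3 + 2·1 = 7
a_6 = 6·7 + 2·3 = 9
a_7 = 6·9 + 2·7 = 3
Continuing the recurrence:
  a_8 = 10;  a_9 = 1;  a_10 = 0;  a_11 = 2;  a_12 = 12;  a_13 = 11
  a_14 = 12;  a_15 = 3;  a_16 = 3;  a_17 = 11;  a_18 = 7;  a_19 = 12
  a_20 = 8;  a_21 = 7;  a_22 = 6;  a_23 = 11;  a_24 = 0;  a_25 = 9
  a_26 = 2;  a_27 = 4;  a_28 = 2;  a_29 = 7;  a_30 = 7;  a_31 = 4
  a_32 = 12;  a_33 = 2;  a_34 = 10;  a_35 = 12;  a_36 = 1;  a_37 = 4
  a_38 = 0;  a_39 = 8;  a_40 = 9;  a_41 = 5;  a_42 = 9;  a_43 = 12
  a_44 = 12;  a_45 = 5;  a_46 = 2;  a_47 = 9;  a_48 = 6;  a_49 = 2
  a_50 = 11;  a_51 = 5;  a_52 = 0;  a_53 = 10;  a_54 = 8;  a_55 = 3
  a_56 = 8;  a_57 = 2;  a_58 = 2;  a_59 = 3;  a_60 = 9;  a_61 = 8
  a_62 = 1;  a_63 = 9;  a_64 = 4;  a_65 = 3;  a_66 = 0;  a_67 = 6
  a_68 = 10;  a_69 = 7;  a_70 = 10;  a_71 = 9;  a_72 = 9;  a_73 = 7
  a_74 = 8;  a_75 = 10;  a_76 = 11;  a_77 = 8;  a_78 = 5;  a_79 = 7
  a_80 = 0;  a_81 = 1;  a_82 = 6;  a_83 = 12;  a_84 = 6;  a_85 = 8
  a_86 = 8;  a_87 = 12;  a_88 = 10;  a_89 = 6;  a_90 = 4;  a_91 = 10
  a_92 = 3;  a_93 = 12;  a_94 = 0;  a_95 = 11;  a_96 = 1;  a_97 = 2
  a_98 = 1;  a_99 = 10;  a_100 = 10;  a_101 = 2;  a_102 = 6;  a_103 = 1
  a_104 = 5;  a_105 = 6;  a_106 = 7;  a_107 = 2;  a_108 = 0;  a_109 = 4
  a_110 = 11;  a_111 = 9;  a_112 = 11;  a_113 = 6;  a_114 = 6;  a_115 = 9
  a_116 = 1;  a_117 = 11;  a_118 = 3;  a_119 = 1;  a_120 = 12;  a_121 = 9
  a_122 = 0;  a_123 = 5;  a_124 = 4;  a_125 = 8;  a_126 = 4;  a_127 = 1
  a_128 = 1;  a_129 = 8;  a_130 = 11;  a_131 = 4;  a_132 = 7;  a_133 = 11
  a_134 = 2;  a_135 = 8;  a_136 = 0;  a_137 = 3;  a_138 = 5;  a_139 = 10
  a_140 = 5;  a_141 = 11;  a_142 = 11;  a_143 = 10;  a_144 = 4;  a_145 = 5
  a_146 = 12;  a_147 = 4;  a_148 = 9;  a_149 = 10;  a_150 = 0;  a_151 = 7
  a_152 = 3;  a_153 = 6;  a_154 = 3;  a_155 = 4;  a_156 = 4;  a_157 = 6
  a_158 = 5;  a_159 = 3;  a_160 = 2;  a_161 = 5;  a_162 = 8;  a_163 = 6
  a_164 = 0;  a_165 = 12;  a_166 = 7;  a_167 = 1;  a_168 = 7;  a_169 = 5
  a_170 = 5;  a_171 = 1;  a_172 = 3;  a_173 = 7;  a_174 = 9;  a_175 = 3
  a_176 = 10;  a_177 = 1;  a_178 = 0;  a_179 = 2;  a_180 = 12;  a_181 = 11
  a_182 = 12;  a_183 = 3;  a_184 = 3;  a_185 = 11;  a_186 = 7;  a_187 = 12
  a_188 = 8;  a_189 = 7;  a_190 = 6;  a_191 = 11;  a_192 = 0;  a_193 = 9
  a_194 = 2;  a_195 = 4;  a_196 = 2;  a_197 = 7;  a_198 = 7;  a_199 = 4
  a_200 = 12;  a_201 = 2;  a_202 = 10;  a_203 = 12;  a_204 = 1;  a_205 = 4
  a_206 = 0;  a_207 = 8;  a_208 = 9;  a_209 = 5;  a_210 = 9;  a_211 = 12
  a_212 = 12;  a_213 = 5;  a_214 = 2;  a_215 = 9;  a_216 = 6;  a_217 = 2
  a_218 = 11;  a_219 = 5;  a_220 = 0;  a_221 = 10;  a_222 = 8;  a_223 = 3
  a_224 = 8;  a_225 = 2;  a_226 = 2;  a_227 = 3;  a_228 = 9;  a_229 = 8
  a_230 = 1;  a_231 = 9;  a_232 = 4;  a_233 = 3;  a_234 = 0;  a_235 = 6
  a_236 = 10;  a_237 = 7;  a_238 = 10;  a_239 = 9;  a_240 = 9;  a_241 = 7
  a_242 = 8;  a_243 = 10;  a_244 = 11;  a_245 = 8;  a_246 = 5;  a_247 = 7
  a_248 = 0;  a_249 = 1;  a_250 = 6;  a_251 = 12;  a_252 = 6;  a_253 = 8
  a_254 = 8;  a_255 = 12;  a_256 = 10;  a_257 = 6;  a_258 = 4;  a_259 = 10
  a_260 = 3;  a_261 = 12;  a_262 = 0;  a_263 = 11;  a_264 = 1;  a_265 = 2
  a_266 = 1;  a_267 = 10;  a_268 = 10;  a_269 = 2;  a_270 = 6;  a_271 = 1
  a_272 = 5;  a_273 = 6;  a_274 = 7;  a_275 = 2;  a_276 = 0;  a_277 = 4
  a_278 = 11;  a_279 = 9;  a_280 = 11;  a_281 = 6;  a_282 = 6;  a_283 = 9
  a_284 = 1;  a_285 = 11;  a_286 = 3;  a_287 = 1;  a_288 = 12;  a_289 = 9
  a_290 = 0;  a_291 = 5;  a_292 = 4;  a_293 = 8;  a_294 = 4;  a_295 = 1
  a_296 = 1;  a_297 = 8;  a_298 = 11;  a_299 = 4;  a_300 = 7;  a_301 = 11
  a_302 = 2;  a_303 = 8;  a_304 = 0;  a_305 = 3;  a_306 = 5;  a_307 = 10
  a_308 = 5;  a_309 = 11;  a_310 = 11;  a_311 = 10;  a_312 = 4;  a_313 = 5
  a_314 = 12
a_315 = 6·12 + 2·5 = 4
a_316 = 6·4 + 2·12 = 9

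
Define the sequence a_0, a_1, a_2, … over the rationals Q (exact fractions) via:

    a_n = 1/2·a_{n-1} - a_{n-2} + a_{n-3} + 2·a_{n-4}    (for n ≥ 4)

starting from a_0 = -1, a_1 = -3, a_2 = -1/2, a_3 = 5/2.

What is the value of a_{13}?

-302725/2048

a_4 = 1/2·5/2 + -1·-1/2 + 1·-3 + 2·-1 = -13/4
a_5 = 1/2·-13/4 + -1·5/2 + 1·-1/2 + 2·-3 = -85/8
a_6 = 1/2·-85/8 + -1·-13/4 + 1·5/2 + 2·-1/2 = -9/16
a_7 = 1/2·-9/16 + -1·-85/8 + 1·-13/4 + 2·5/2 = 387/32
a_8 = 1/2·387/32 + -1·-9/16 + 1·-85/8 + 2·-13/4 = -673/64
a_9 = 1/2·-673/64 + -1·387/32 + 1·-9/16 + 2·-85/8 = -5013/128
a_10 = 1/2·-5013/128 + -1·-673/64 + 1·387/32 + 2·-9/16 = 487/256
a_11 = 1/2·487/256 + -1·-5013/128 + 1·-673/64 + 2·387/32 = 27539/512
a_12 = 1/2·27539/512 + -1·487/256 + 1·-5013/128 + 2·-673/64 = -36049/1024
a_13 = 1/2·-36049/1024 + -1·27539/512 + 1·487/256 + 2·-5013/128 = -302725/2048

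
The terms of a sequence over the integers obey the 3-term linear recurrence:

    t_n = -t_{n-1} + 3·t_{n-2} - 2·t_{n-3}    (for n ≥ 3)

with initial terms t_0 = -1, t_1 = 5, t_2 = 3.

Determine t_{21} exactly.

t_3 = -1·3 + 3·5 + -2·-1 = 14
t_4 = -1·14 + 3·3 + -2·5 = -15
t_5 = -1·-15 + 3·14 + -2·3 = 51
t_6 = -1·51 + 3·-15 + -2·14 = -124
t_7 = -1·-124 + 3·51 + -2·-15 = 307
t_8 = -1·307 + 3·-124 + -2·51 = -781
t_9 = -1·-781 + 3·307 + -2·-124 = 1950
t_10 = -1·1950 + 3·-781 + -2·307 = -4907
t_11 = -1·-4907 + 3·1950 + -2·-781 = 12319
t_12 = -1·12319 + 3·-4907 + -2·1950 = -30940
t_13 = -1·-30940 + 3·12319 + -2·-4907 = 77711
t_14 = -1·77711 + 3·-30940 + -2·12319 = -195169
t_15 = -1·-195169 + 3·77711 + -2·-30940 = 490182
t_16 = -1·490182 + 3·-195169 + -2·77711 = -1231111
t_17 = -1·-1231111 + 3·490182 + -2·-195169 = 3091995
t_18 = -1·3091995 + 3·-1231111 + -2·490182 = -7765692
t_19 = -1·-7765692 + 3·3091995 + -2·-1231111 = 19503899
t_20 = -1·19503899 + 3·-7765692 + -2·3091995 = -48984965
t_21 = -1·-48984965 + 3·19503899 + -2·-7765692 = 123028046

123028046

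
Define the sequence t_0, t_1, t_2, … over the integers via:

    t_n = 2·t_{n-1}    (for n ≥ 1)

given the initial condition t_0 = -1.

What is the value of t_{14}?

-16384

t_1 = 2·-1 = -2
t_2 = 2·-2 = -4
t_3 = 2·-4 = -8
t_4 = 2·-8 = -16
t_5 = 2·-16 = -32
t_6 = 2·-32 = -64
t_7 = 2·-64 = -128
t_8 = 2·-128 = -256
t_9 = 2·-256 = -512
t_10 = 2·-512 = -1024
t_11 = 2·-1024 = -2048
t_12 = 2·-2048 = -4096
t_13 = 2·-4096 = -8192
t_14 = 2·-8192 = -16384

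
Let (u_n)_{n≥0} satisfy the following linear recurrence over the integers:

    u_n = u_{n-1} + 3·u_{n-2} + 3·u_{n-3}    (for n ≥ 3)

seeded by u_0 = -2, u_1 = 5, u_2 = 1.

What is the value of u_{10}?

u_3 = 1·1 + 3·5 + 3·-2 = 10
u_4 = 1·10 + 3·1 + 3·5 = 28
u_5 = 1·28 + 3·10 + 3·1 = 61
u_6 = 1·61 + 3·28 + 3·10 = 175
u_7 = 1·175 + 3·61 + 3·28 = 442
u_8 = 1·442 + 3·175 + 3·61 = 1150
u_9 = 1·1150 + 3·442 + 3·175 = 3001
u_10 = 1·3001 + 3·1150 + 3·442 = 7777

7777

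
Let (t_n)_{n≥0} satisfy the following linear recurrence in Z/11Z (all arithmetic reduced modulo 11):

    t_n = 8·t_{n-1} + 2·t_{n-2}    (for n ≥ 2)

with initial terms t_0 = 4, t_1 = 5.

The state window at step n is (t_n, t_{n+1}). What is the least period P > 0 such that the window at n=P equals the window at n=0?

15

n=0: window = (4, 5)
n=1: window = (5, 4)
n=2: window = (4, 9)
n=3: window = (9, 3)
n=4: window = (3, 9)
n=5: window = (9, 1)
n=6: window = (1, 4)
n=7: window = (4, 1)
n=8: window = (1, 5)
n=9: window = (5, 9)
n=10: window = (9, 5)
n=11: window = (5, 3)
n=12: window = (3, 1)
n=13: window = (1, 3)
n=14: window = (3, 4)
n=15: window = (4, 5)
window at n=15 equals window at n=0 → period = 15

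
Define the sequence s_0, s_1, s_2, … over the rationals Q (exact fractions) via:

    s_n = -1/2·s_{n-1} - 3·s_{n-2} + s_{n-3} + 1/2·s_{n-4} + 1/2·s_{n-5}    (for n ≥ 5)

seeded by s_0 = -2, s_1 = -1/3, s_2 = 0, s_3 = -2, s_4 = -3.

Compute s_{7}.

-149/6

s_5 = -1/2·-3 + -3·-2 + 1·0 + 1/2·-1/3 + 1/2·-2 = 19/3
s_6 = -1/2·19/3 + -3·-3 + 1·-2 + 1/2·0 + 1/2·-1/3 = 11/3
s_7 = -1/2·11/3 + -3·19/3 + 1·-3 + 1/2·-2 + 1/2·0 = -149/6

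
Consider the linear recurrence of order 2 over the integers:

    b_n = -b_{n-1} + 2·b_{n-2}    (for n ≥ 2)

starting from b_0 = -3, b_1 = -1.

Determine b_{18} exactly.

-174765

b_2 = -1·-1 + 2·-3 = -5
b_3 = -1·-5 + 2·-1 = 3
b_4 = -1·3 + 2·-5 = -13
b_5 = -1·-13 + 2·3 = 19
b_6 = -1·19 + 2·-13 = -45
b_7 = -1·-45 + 2·19 = 83
b_8 = -1·83 + 2·-45 = -173
b_9 = -1·-173 + 2·83 = 339
b_10 = -1·339 + 2·-173 = -685
b_11 = -1·-685 + 2·339 = 1363
b_12 = -1·1363 + 2·-685 = -2733
b_13 = -1·-2733 + 2·1363 = 5459
b_14 = -1·5459 + 2·-2733 = -10925
b_15 = -1·-10925 + 2·5459 = 21843
b_16 = -1·21843 + 2·-10925 = -43693
b_17 = -1·-43693 + 2·21843 = 87379
b_18 = -1·87379 + 2·-43693 = -174765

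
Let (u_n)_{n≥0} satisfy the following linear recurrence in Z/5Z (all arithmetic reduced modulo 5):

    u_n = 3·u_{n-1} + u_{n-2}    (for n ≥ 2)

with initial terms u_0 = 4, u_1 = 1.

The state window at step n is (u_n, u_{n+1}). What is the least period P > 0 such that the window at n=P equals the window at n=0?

n=0: window = (4, 1)
n=1: window = (1, 2)
n=2: window = (2, 2)
n=3: window = (2, 3)
n=4: window = (3, 1)
n=5: window = (1, 1)
n=6: window = (1, 4)
n=7: window = (4, 3)
n=8: window = (3, 3)
n=9: window = (3, 2)
n=10: window = (2, 4)
n=11: window = (4, 4)
n=12: window = (4, 1)
window at n=12 equals window at n=0 → period = 12

12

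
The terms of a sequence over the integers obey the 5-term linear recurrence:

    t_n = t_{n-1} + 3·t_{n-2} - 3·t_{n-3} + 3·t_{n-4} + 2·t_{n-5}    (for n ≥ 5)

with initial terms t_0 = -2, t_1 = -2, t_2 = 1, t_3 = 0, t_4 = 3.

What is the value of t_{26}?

t_5 = 1·3 + 3·0 + -3·1 + 3·-2 + 2·-2 = -10
t_6 = 1·-10 + 3·3 + -3·0 + 3·1 + 2·-2 = -2
t_7 = 1·-2 + 3·-10 + -3·3 + 3·0 + 2·1 = -39
t_8 = 1·-39 + 3·-2 + -3·-10 + 3·3 + 2·0 = -6
t_9 = 1·-6 + 3·-39 + -3·-2 + 3·-10 + 2·3 = -141
t_10 = 1·-141 + 3·-6 + -3·-39 + 3·-2 + 2·-10 = -68
t_11 = 1·-68 + 3·-141 + -3·-6 + 3·-39 + 2·-2 = -594
t_12 = 1·-594 + 3·-68 + -3·-141 + 3·-6 + 2·-39 = -471
t_13 = 1·-471 + 3·-594 + -3·-68 + 3·-141 + 2·-6 = -2484
t_14 = 1·-2484 + 3·-471 + -3·-594 + 3·-68 + 2·-141 = -2601
t_15 = 1·-2601 + 3·-2484 + -3·-471 + 3·-594 + 2·-68 = -10558
t_16 = 1·-10558 + 3·-2601 + -3·-2484 + 3·-471 + 2·-594 = -13510
t_17 = 1·-13510 + 3·-10558 + -3·-2601 + 3·-2484 + 2·-471 = -45775
t_18 = 1·-45775 + 3·-13510 + -3·-10558 + 3·-2601 + 2·-2484 = -67402
t_19 = 1·-67402 + 3·-45775 + -3·-13510 + 3·-10558 + 2·-2601 = -201073
t_20 = 1·-201073 + 3·-67402 + -3·-45775 + 3·-13510 + 2·-10558 = -327600
t_21 = 1·-327600 + 3·-201073 + -3·-67402 + 3·-45775 + 2·-13510 = -892958
t_22 = 1·-892958 + 3·-327600 + -3·-201073 + 3·-67402 + 2·-45775 = -1566295
t_23 = 1·-1566295 + 3·-892958 + -3·-327600 + 3·-201073 + 2·-67402 = -4000392
t_24 = 1·-4000392 + 3·-1566295 + -3·-892958 + 3·-327600 + 2·-201073 = -7405349
t_25 = 1·-7405349 + 3·-4000392 + -3·-1566295 + 3·-892958 + 2·-327600 = -18041714
t_26 = 1·-18041714 + 3·-7405349 + -3·-4000392 + 3·-1566295 + 2·-892958 = -34741386

-34741386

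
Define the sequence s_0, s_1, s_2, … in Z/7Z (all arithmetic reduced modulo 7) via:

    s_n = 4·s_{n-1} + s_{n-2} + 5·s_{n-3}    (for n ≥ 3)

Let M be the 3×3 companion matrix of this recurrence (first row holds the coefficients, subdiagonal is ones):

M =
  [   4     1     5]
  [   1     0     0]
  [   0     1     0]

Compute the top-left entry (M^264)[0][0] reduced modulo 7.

(M^264)[0][0] is the top entry after applying M 264 times to the unit state (1, 0, 0). Equivalently it is h_{266} for the auxiliary sequence (h_n) obeying the same recurrence with h_2 = 1 and h_i = 0 for 0 ≤ i < 2:
h_3 = 4·1 + 1·0 + 5·0 = 4
h_4 = 4·4 + 1·1 + 5·0 = 3
h_5 = 4·3 + 1·4 + 5·1 = 0
h_6 = 4·0 + 1·3 + 5·4 = 2
h_7 = 4·2 + 1·0 + 5·3 = 2
h_8 = 4·2 + 1·2 + 5·0 = 3
Continuing the recurrence:
  h_9 = 3;  h_10 = 4;  h_11 = 6;  h_12 = 1;  h_13 = 2;  h_14 = 4
  h_15 = 2;  h_16 = 1;  h_17 = 5;  h_18 = 3;  h_19 = 1;  h_20 = 4
  h_21 = 4;  h_22 = 4;  h_23 = 5;  h_24 = 2;  h_25 = 5;  h_26 = 5
  h_27 = 0;  h_28 = 2;  h_29 = 5;  h_30 = 1;  h_31 = 5;  h_32 = 4
  h_33 = 5;  h_34 = 0;  h_35 = 4;  h_36 = 6;  h_37 = 0;  h_38 = 5
  h_39 = 1;  h_40 = 2;  h_41 = 6;  h_42 = 3;  h_43 = 0;  h_44 = 5
  h_45 = 0;  h_46 = 5;  h_47 = 3;  h_48 = 3;  h_49 = 5;  h_50 = 3
  h_51 = 4;  h_52 = 2;  h_53 = 6;  h_54 = 4;  h_55 = 4;  h_56 = 1
  h_57 = 0;  h_58 = 0;  h_59 = 5;  h_60 = 6;  h_61 = 1;  h_62 = 0
  h_63 = 3;  h_64 = 3;  h_65 = 1;  h_66 = 1;  h_67 = 6;  h_68 = 2
  h_69 = 5;  h_70 = 3;  h_71 = 6;  h_72 = 3;  h_73 = 5;  h_74 = 4
  h_75 = 1;  h_76 = 5;  h_77 = 6;  h_78 = 6;  h_79 = 6;  h_80 = 4
  h_81 = 3;  h_82 = 4;  h_83 = 4;  h_84 = 0;  h_85 = 3;  h_86 = 4
  h_87 = 5;  h_88 = 4;  h_89 = 6;  h_90 = 4;  h_91 = 0;  h_92 = 6
  h_93 = 2;  h_94 = 0;  h_95 = 4;  h_96 = 5;  h_97 = 3;  h_98 = 2
  h_99 = 1;  h_100 = 0;  h_101 = 4;  h_102 = 0;  h_103 = 4;  h_104 = 1
  h_105 = 1;  h_106 = 4;  h_107 = 1;  h_108 = 6;  h_109 = 3;  h_110 = 2
  h_111 = 6;  h_112 = 6;  h_113 = 5;  h_114 = 0;  h_115 = 0;  h_116 = 4
  h_117 = 2;  h_118 = 5;  h_119 = 0;  h_120 = 1;  h_121 = 1;  h_122 = 5
  h_123 = 5;  h_124 = 2;  h_125 = 3;  h_126 = 4;  h_127 = 1;  h_128 = 2
  h_129 = 1;  h_130 = 4;  h_131 = 6;  h_132 = 5;  h_133 = 4;  h_134 = 2
  h_135 = 2;  h_136 = 2;  h_137 = 6;  h_138 = 1;  h_139 = 6;  h_140 = 6
  h_141 = 0;  h_142 = 1;  h_143 = 6;  h_144 = 4;  h_145 = 6;  h_146 = 2
  h_147 = 6;  h_148 = 0;  h_149 = 2;  h_150 = 3;  h_151 = 0;  h_152 = 6
  h_153 = 4;  h_154 = 1;  h_155 = 3;  h_156 = 5;  h_157 = 0;  h_158 = 6
  h_159 = 0;  h_160 = 6;  h_161 = 5;  h_162 = 5;  h_163 = 6;  h_164 = 5
  h_165 = 2;  h_166 = 1;  h_167 = 3;  h_168 = 2;  h_169 = 2;  h_170 = 4
  h_171 = 0;  h_172 = 0;  h_173 = 6;  h_174 = 3;  h_175 = 4;  h_176 = 0
  h_177 = 5;  h_178 = 5;  h_179 = 4;  h_180 = 4;  h_181 = 3;  h_182 = 1
  h_183 = 6;  h_184 = 5;  h_185 = 3;  h_186 = 5;  h_187 = 6;  h_188 = 2
  h_189 = 4;  h_190 = 6;  h_191 = 3;  h_192 = 3;  h_193 = 3;  h_194 = 2
  h_195 = 5;  h_196 = 2;  h_197 = 2;  h_198 = 0;  h_199 = 5;  h_200 = 2
  h_201 = 6;  h_202 = 2;  h_203 = 3;  h_204 = 2;  h_205 = 0;  h_206 = 3
  h_207 = 1;  h_208 = 0;  h_209 = 2;  h_210 = 6;  h_211 = 5;  h_212 = 1
  h_213 = 4;  h_214 = 0;  h_215 = 2;  h_216 = 0;  h_217 = 2;  h_218 = 4
  h_219 = 4;  h_220 = 2;  h_221 = 4;  h_222 = 3;  h_223 = 5;  h_224 = 1
  h_225 = 3;  h_226 = 3;  h_227 = 6;  h_228 = 0;  h_229 = 0;  h_230 = 2
  h_231 = 1;  h_232 = 6;  h_233 = 0;  h_234 = 4;  h_235 = 4;  h_236 = 6
  h_237 = 6;  h_238 = 1;  h_239 = 5;  h_240 = 2;  h_241 = 4;  h_242 = 1
  h_243 = 4;  h_244 = 2;  h_245 = 3;  h_246 = 6;  h_247 = 2;  h_248 = 1
  h_249 = 1;  h_250 = 1;  h_251 = 3;  h_252 = 4;  h_253 = 3;  h_254 = 3
  h_255 = 0;  h_256 = 4;  h_257 = 3;  h_258 = 2;  h_259 = 3;  h_260 = 1
  h_261 = 3;  h_262 = 0;  h_263 = 1;  h_264 = 5
h_265 = 4·5 + 1·1 + 5·0 = 0
h_266 = 4·0 + 1·5 + 5·1 = 3

3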